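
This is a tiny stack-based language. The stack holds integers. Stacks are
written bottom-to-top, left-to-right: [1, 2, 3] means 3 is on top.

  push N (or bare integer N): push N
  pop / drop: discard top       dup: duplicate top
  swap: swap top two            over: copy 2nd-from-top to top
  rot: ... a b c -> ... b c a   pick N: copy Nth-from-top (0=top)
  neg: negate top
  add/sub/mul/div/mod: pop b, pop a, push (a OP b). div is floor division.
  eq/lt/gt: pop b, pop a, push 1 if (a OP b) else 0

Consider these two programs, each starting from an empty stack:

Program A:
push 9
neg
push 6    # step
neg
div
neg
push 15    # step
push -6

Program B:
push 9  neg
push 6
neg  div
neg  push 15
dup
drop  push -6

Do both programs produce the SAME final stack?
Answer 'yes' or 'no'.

Program A trace:
  After 'push 9': [9]
  After 'neg': [-9]
  After 'push 6': [-9, 6]
  After 'neg': [-9, -6]
  After 'div': [1]
  After 'neg': [-1]
  After 'push 15': [-1, 15]
  After 'push -6': [-1, 15, -6]
Program A final stack: [-1, 15, -6]

Program B trace:
  After 'push 9': [9]
  After 'neg': [-9]
  After 'push 6': [-9, 6]
  After 'neg': [-9, -6]
  After 'div': [1]
  After 'neg': [-1]
  After 'push 15': [-1, 15]
  After 'dup': [-1, 15, 15]
  After 'drop': [-1, 15]
  After 'push -6': [-1, 15, -6]
Program B final stack: [-1, 15, -6]
Same: yes

Answer: yes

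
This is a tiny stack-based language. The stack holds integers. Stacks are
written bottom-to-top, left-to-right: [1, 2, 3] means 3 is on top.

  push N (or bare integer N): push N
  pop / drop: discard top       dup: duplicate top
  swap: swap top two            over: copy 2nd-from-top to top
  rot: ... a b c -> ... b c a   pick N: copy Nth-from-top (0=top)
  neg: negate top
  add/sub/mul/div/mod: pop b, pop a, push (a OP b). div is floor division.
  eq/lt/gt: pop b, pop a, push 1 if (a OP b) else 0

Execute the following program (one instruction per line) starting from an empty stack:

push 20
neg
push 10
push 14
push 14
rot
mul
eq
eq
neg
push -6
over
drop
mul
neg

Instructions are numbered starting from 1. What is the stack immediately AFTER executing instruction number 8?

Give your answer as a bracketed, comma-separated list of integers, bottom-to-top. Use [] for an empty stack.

Step 1 ('push 20'): [20]
Step 2 ('neg'): [-20]
Step 3 ('push 10'): [-20, 10]
Step 4 ('push 14'): [-20, 10, 14]
Step 5 ('push 14'): [-20, 10, 14, 14]
Step 6 ('rot'): [-20, 14, 14, 10]
Step 7 ('mul'): [-20, 14, 140]
Step 8 ('eq'): [-20, 0]

Answer: [-20, 0]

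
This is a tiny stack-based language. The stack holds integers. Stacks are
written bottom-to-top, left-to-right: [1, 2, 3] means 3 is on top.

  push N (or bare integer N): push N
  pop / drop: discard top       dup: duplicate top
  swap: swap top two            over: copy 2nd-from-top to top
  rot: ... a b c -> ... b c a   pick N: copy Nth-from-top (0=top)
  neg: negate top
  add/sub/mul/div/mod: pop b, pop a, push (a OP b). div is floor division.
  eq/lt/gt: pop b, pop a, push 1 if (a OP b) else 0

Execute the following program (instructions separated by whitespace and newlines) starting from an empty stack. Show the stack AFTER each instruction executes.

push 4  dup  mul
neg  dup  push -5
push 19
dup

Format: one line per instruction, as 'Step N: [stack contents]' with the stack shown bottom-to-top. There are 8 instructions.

Step 1: [4]
Step 2: [4, 4]
Step 3: [16]
Step 4: [-16]
Step 5: [-16, -16]
Step 6: [-16, -16, -5]
Step 7: [-16, -16, -5, 19]
Step 8: [-16, -16, -5, 19, 19]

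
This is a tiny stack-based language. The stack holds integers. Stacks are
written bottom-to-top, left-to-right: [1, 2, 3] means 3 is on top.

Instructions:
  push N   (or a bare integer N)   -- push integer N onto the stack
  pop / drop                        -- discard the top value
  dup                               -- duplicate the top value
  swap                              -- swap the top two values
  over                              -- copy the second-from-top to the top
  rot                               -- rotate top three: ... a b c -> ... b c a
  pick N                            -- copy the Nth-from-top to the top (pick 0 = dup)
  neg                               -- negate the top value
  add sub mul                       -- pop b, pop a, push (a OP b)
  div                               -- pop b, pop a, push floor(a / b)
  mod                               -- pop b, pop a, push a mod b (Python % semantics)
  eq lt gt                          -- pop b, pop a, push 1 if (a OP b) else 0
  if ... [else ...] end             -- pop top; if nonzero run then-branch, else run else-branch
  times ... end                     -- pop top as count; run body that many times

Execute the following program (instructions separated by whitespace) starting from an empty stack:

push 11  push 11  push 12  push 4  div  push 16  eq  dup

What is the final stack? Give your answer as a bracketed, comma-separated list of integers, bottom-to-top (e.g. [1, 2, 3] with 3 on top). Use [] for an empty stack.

After 'push 11': [11]
After 'push 11': [11, 11]
After 'push 12': [11, 11, 12]
After 'push 4': [11, 11, 12, 4]
After 'div': [11, 11, 3]
After 'push 16': [11, 11, 3, 16]
After 'eq': [11, 11, 0]
After 'dup': [11, 11, 0, 0]

Answer: [11, 11, 0, 0]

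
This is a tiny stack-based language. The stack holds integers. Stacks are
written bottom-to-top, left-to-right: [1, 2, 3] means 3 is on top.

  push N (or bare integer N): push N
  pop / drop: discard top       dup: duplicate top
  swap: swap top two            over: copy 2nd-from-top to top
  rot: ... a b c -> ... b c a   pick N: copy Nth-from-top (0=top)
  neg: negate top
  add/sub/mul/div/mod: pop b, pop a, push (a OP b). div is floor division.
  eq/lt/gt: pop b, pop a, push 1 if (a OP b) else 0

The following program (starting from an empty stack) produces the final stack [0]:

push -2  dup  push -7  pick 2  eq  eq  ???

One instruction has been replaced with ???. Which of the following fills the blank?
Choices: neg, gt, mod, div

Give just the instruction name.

Answer: gt

Derivation:
Stack before ???: [-2, 0]
Stack after ???:  [0]
Checking each choice:
  neg: produces [-2, 0]
  gt: MATCH
  mod: modulo by zero
  div: division by zero


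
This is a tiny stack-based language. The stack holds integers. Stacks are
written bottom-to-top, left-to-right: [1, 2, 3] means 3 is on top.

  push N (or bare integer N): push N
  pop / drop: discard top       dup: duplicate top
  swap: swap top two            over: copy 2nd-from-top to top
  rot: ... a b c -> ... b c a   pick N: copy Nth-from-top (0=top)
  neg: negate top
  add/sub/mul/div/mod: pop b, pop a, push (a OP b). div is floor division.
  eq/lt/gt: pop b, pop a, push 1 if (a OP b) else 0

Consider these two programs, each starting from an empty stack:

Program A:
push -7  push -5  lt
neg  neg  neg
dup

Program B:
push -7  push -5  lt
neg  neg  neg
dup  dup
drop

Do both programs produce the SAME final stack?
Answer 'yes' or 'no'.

Answer: yes

Derivation:
Program A trace:
  After 'push -7': [-7]
  After 'push -5': [-7, -5]
  After 'lt': [1]
  After 'neg': [-1]
  After 'neg': [1]
  After 'neg': [-1]
  After 'dup': [-1, -1]
Program A final stack: [-1, -1]

Program B trace:
  After 'push -7': [-7]
  After 'push -5': [-7, -5]
  After 'lt': [1]
  After 'neg': [-1]
  After 'neg': [1]
  After 'neg': [-1]
  After 'dup': [-1, -1]
  After 'dup': [-1, -1, -1]
  After 'drop': [-1, -1]
Program B final stack: [-1, -1]
Same: yes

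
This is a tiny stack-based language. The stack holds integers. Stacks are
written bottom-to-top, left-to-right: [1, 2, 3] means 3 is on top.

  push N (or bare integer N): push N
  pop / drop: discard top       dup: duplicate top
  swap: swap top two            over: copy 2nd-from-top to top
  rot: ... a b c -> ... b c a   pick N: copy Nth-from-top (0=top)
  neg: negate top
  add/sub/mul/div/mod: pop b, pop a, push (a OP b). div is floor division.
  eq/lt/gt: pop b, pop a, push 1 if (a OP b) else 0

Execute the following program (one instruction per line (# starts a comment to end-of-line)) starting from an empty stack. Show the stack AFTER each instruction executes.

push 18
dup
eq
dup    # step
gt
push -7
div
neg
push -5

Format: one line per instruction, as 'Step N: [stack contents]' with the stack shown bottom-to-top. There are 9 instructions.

Step 1: [18]
Step 2: [18, 18]
Step 3: [1]
Step 4: [1, 1]
Step 5: [0]
Step 6: [0, -7]
Step 7: [0]
Step 8: [0]
Step 9: [0, -5]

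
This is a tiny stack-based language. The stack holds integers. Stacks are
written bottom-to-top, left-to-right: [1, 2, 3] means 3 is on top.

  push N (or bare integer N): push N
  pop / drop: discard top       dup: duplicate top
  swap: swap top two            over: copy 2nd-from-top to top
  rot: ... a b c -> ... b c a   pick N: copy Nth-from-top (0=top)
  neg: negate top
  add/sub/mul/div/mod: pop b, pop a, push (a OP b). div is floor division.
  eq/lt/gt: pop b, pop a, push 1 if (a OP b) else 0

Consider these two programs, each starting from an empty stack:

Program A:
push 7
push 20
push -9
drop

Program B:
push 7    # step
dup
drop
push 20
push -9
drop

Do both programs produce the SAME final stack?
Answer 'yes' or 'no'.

Answer: yes

Derivation:
Program A trace:
  After 'push 7': [7]
  After 'push 20': [7, 20]
  After 'push -9': [7, 20, -9]
  After 'drop': [7, 20]
Program A final stack: [7, 20]

Program B trace:
  After 'push 7': [7]
  After 'dup': [7, 7]
  After 'drop': [7]
  After 'push 20': [7, 20]
  After 'push -9': [7, 20, -9]
  After 'drop': [7, 20]
Program B final stack: [7, 20]
Same: yes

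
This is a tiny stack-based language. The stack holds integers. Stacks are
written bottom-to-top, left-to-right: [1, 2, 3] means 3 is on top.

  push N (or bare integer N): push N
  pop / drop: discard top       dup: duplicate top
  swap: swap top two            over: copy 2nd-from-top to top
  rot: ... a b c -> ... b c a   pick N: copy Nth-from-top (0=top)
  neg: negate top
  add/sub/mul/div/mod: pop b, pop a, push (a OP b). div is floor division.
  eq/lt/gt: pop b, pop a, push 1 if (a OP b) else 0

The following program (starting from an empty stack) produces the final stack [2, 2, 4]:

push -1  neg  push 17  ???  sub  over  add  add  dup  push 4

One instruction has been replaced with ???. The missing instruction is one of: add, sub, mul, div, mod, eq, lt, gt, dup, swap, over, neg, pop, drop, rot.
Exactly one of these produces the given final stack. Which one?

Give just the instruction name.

Stack before ???: [1, 17]
Stack after ???:  [1, 17, 17]
The instruction that transforms [1, 17] -> [1, 17, 17] is: dup

Answer: dup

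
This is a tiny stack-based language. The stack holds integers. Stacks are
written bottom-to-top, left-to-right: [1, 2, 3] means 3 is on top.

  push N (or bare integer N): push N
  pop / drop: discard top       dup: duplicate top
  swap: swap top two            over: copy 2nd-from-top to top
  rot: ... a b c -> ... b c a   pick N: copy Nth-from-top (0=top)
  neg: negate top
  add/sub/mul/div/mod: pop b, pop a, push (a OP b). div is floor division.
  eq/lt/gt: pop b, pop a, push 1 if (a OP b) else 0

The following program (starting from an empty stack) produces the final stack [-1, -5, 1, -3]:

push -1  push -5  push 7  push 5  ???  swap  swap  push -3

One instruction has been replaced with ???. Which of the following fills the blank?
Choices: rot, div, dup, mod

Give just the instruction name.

Answer: div

Derivation:
Stack before ???: [-1, -5, 7, 5]
Stack after ???:  [-1, -5, 1]
Checking each choice:
  rot: produces [-1, 7, 5, -5, -3]
  div: MATCH
  dup: produces [-1, -5, 7, 5, 5, -3]
  mod: produces [-1, -5, 2, -3]


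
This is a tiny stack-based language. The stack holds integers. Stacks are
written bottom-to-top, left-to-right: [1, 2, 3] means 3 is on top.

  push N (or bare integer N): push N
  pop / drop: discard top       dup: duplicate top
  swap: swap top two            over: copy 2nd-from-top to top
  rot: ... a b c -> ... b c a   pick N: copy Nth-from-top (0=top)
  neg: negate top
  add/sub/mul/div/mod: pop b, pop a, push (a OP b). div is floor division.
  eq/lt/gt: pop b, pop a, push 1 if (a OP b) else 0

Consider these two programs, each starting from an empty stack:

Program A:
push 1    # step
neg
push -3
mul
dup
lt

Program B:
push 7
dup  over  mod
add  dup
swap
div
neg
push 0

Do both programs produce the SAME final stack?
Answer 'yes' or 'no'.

Answer: no

Derivation:
Program A trace:
  After 'push 1': [1]
  After 'neg': [-1]
  After 'push -3': [-1, -3]
  After 'mul': [3]
  After 'dup': [3, 3]
  After 'lt': [0]
Program A final stack: [0]

Program B trace:
  After 'push 7': [7]
  After 'dup': [7, 7]
  After 'over': [7, 7, 7]
  After 'mod': [7, 0]
  After 'add': [7]
  After 'dup': [7, 7]
  After 'swap': [7, 7]
  After 'div': [1]
  After 'neg': [-1]
  After 'push 0': [-1, 0]
Program B final stack: [-1, 0]
Same: no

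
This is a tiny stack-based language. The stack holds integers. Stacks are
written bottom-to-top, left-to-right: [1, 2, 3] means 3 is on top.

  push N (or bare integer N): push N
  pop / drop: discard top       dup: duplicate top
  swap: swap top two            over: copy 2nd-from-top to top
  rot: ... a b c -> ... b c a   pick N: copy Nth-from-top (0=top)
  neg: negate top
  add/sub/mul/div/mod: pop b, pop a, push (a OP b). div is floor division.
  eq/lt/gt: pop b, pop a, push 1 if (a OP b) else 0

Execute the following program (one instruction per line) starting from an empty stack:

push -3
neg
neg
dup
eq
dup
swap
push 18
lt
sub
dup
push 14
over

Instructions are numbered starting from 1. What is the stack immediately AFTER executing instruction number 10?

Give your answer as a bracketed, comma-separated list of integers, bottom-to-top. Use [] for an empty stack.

Step 1 ('push -3'): [-3]
Step 2 ('neg'): [3]
Step 3 ('neg'): [-3]
Step 4 ('dup'): [-3, -3]
Step 5 ('eq'): [1]
Step 6 ('dup'): [1, 1]
Step 7 ('swap'): [1, 1]
Step 8 ('push 18'): [1, 1, 18]
Step 9 ('lt'): [1, 1]
Step 10 ('sub'): [0]

Answer: [0]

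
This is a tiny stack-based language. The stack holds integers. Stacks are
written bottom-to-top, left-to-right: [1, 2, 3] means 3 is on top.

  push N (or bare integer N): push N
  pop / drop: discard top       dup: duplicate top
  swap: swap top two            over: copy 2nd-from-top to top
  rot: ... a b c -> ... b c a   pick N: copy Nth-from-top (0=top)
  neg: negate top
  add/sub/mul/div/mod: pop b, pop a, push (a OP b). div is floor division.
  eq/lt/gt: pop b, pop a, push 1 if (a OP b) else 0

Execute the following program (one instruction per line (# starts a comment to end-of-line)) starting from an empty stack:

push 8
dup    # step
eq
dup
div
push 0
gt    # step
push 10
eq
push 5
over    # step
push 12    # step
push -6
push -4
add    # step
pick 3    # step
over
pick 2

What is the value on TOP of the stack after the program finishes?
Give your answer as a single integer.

After 'push 8': [8]
After 'dup': [8, 8]
After 'eq': [1]
After 'dup': [1, 1]
After 'div': [1]
After 'push 0': [1, 0]
After 'gt': [1]
After 'push 10': [1, 10]
After 'eq': [0]
After 'push 5': [0, 5]
After 'over': [0, 5, 0]
After 'push 12': [0, 5, 0, 12]
After 'push -6': [0, 5, 0, 12, -6]
After 'push -4': [0, 5, 0, 12, -6, -4]
After 'add': [0, 5, 0, 12, -10]
After 'pick 3': [0, 5, 0, 12, -10, 5]
After 'over': [0, 5, 0, 12, -10, 5, -10]
After 'pick 2': [0, 5, 0, 12, -10, 5, -10, -10]

Answer: -10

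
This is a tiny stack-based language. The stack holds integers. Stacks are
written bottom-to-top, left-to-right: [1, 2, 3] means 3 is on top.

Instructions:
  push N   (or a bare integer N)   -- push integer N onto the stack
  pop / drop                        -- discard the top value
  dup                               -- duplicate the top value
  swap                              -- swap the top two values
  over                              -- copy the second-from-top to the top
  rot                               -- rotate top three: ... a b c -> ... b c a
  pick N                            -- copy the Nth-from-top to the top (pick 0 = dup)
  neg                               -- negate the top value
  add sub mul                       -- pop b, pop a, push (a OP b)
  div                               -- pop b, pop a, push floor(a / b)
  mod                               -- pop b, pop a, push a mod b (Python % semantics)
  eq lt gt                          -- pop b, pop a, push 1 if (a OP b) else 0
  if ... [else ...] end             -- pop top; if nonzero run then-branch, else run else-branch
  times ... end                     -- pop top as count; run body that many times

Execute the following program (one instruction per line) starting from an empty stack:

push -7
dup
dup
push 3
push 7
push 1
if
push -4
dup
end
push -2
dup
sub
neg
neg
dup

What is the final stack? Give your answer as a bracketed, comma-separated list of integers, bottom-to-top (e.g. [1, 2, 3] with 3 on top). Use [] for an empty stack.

Answer: [-7, -7, -7, 3, 7, -4, -4, 0, 0]

Derivation:
After 'push -7': [-7]
After 'dup': [-7, -7]
After 'dup': [-7, -7, -7]
After 'push 3': [-7, -7, -7, 3]
After 'push 7': [-7, -7, -7, 3, 7]
After 'push 1': [-7, -7, -7, 3, 7, 1]
After 'if': [-7, -7, -7, 3, 7]
After 'push -4': [-7, -7, -7, 3, 7, -4]
After 'dup': [-7, -7, -7, 3, 7, -4, -4]
After 'push -2': [-7, -7, -7, 3, 7, -4, -4, -2]
After 'dup': [-7, -7, -7, 3, 7, -4, -4, -2, -2]
After 'sub': [-7, -7, -7, 3, 7, -4, -4, 0]
After 'neg': [-7, -7, -7, 3, 7, -4, -4, 0]
After 'neg': [-7, -7, -7, 3, 7, -4, -4, 0]
After 'dup': [-7, -7, -7, 3, 7, -4, -4, 0, 0]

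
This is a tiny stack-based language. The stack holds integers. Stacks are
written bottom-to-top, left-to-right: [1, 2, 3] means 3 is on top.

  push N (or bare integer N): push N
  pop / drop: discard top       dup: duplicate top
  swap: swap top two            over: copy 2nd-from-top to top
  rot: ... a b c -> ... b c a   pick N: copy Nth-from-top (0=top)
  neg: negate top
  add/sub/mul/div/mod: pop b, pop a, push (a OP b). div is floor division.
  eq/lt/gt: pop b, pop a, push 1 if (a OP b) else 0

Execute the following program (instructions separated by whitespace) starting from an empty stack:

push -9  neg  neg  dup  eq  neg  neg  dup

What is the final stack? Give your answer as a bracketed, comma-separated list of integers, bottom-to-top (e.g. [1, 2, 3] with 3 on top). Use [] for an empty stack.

After 'push -9': [-9]
After 'neg': [9]
After 'neg': [-9]
After 'dup': [-9, -9]
After 'eq': [1]
After 'neg': [-1]
After 'neg': [1]
After 'dup': [1, 1]

Answer: [1, 1]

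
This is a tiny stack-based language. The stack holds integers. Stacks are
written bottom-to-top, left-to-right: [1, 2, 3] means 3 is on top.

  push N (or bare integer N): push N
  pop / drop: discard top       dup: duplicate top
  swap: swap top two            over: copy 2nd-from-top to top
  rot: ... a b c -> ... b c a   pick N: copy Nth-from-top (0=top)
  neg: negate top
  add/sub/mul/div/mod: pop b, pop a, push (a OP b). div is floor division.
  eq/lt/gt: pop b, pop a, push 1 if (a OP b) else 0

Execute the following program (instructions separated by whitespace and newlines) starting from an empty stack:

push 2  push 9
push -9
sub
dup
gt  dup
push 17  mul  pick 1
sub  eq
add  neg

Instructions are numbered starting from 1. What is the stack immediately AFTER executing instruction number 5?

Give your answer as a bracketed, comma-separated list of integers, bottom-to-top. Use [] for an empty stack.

Answer: [2, 18, 18]

Derivation:
Step 1 ('push 2'): [2]
Step 2 ('push 9'): [2, 9]
Step 3 ('push -9'): [2, 9, -9]
Step 4 ('sub'): [2, 18]
Step 5 ('dup'): [2, 18, 18]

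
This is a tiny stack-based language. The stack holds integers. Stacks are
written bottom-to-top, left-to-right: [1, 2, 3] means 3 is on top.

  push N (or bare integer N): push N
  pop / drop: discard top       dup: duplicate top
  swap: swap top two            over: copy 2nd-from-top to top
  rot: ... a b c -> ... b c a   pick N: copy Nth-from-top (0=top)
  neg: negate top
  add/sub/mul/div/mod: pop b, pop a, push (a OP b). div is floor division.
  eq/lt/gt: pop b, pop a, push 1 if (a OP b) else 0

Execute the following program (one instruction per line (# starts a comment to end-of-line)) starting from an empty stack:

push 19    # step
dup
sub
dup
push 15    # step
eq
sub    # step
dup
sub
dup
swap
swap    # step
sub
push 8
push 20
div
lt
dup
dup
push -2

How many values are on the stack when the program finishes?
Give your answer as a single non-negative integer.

After 'push 19': stack = [19] (depth 1)
After 'dup': stack = [19, 19] (depth 2)
After 'sub': stack = [0] (depth 1)
After 'dup': stack = [0, 0] (depth 2)
After 'push 15': stack = [0, 0, 15] (depth 3)
After 'eq': stack = [0, 0] (depth 2)
After 'sub': stack = [0] (depth 1)
After 'dup': stack = [0, 0] (depth 2)
After 'sub': stack = [0] (depth 1)
After 'dup': stack = [0, 0] (depth 2)
After 'swap': stack = [0, 0] (depth 2)
After 'swap': stack = [0, 0] (depth 2)
After 'sub': stack = [0] (depth 1)
After 'push 8': stack = [0, 8] (depth 2)
After 'push 20': stack = [0, 8, 20] (depth 3)
After 'div': stack = [0, 0] (depth 2)
After 'lt': stack = [0] (depth 1)
After 'dup': stack = [0, 0] (depth 2)
After 'dup': stack = [0, 0, 0] (depth 3)
After 'push -2': stack = [0, 0, 0, -2] (depth 4)

Answer: 4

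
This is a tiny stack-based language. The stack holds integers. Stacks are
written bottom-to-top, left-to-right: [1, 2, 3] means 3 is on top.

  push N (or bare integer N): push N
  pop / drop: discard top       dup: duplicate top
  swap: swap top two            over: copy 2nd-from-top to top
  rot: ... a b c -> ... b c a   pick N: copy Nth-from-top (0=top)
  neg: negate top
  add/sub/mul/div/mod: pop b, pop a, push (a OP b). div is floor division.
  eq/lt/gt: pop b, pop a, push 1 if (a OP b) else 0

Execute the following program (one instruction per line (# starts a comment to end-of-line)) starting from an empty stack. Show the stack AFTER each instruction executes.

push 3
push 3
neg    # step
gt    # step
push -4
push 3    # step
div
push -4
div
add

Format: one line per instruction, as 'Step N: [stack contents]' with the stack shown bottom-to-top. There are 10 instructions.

Step 1: [3]
Step 2: [3, 3]
Step 3: [3, -3]
Step 4: [1]
Step 5: [1, -4]
Step 6: [1, -4, 3]
Step 7: [1, -2]
Step 8: [1, -2, -4]
Step 9: [1, 0]
Step 10: [1]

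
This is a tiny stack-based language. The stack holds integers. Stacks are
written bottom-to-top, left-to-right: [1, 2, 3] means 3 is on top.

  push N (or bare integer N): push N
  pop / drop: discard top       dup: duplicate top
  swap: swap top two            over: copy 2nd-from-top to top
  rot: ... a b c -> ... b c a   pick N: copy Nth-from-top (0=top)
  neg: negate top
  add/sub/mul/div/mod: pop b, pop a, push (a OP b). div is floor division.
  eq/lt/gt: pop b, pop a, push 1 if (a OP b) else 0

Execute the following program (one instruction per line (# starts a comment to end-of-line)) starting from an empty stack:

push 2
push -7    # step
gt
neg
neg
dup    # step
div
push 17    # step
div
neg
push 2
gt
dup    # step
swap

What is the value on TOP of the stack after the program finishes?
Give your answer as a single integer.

After 'push 2': [2]
After 'push -7': [2, -7]
After 'gt': [1]
After 'neg': [-1]
After 'neg': [1]
After 'dup': [1, 1]
After 'div': [1]
After 'push 17': [1, 17]
After 'div': [0]
After 'neg': [0]
After 'push 2': [0, 2]
After 'gt': [0]
After 'dup': [0, 0]
After 'swap': [0, 0]

Answer: 0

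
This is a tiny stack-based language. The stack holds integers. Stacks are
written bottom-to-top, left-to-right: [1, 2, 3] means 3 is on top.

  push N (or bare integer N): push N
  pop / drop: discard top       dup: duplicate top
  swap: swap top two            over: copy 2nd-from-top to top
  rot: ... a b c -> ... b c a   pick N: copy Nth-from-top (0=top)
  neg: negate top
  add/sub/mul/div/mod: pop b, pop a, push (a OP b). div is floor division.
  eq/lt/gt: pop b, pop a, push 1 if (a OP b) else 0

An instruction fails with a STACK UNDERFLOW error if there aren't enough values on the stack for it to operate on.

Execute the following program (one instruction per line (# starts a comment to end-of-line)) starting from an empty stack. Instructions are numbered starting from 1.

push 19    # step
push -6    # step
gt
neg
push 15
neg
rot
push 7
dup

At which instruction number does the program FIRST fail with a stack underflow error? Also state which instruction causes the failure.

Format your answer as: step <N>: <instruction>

Step 1 ('push 19'): stack = [19], depth = 1
Step 2 ('push -6'): stack = [19, -6], depth = 2
Step 3 ('gt'): stack = [1], depth = 1
Step 4 ('neg'): stack = [-1], depth = 1
Step 5 ('push 15'): stack = [-1, 15], depth = 2
Step 6 ('neg'): stack = [-1, -15], depth = 2
Step 7 ('rot'): needs 3 value(s) but depth is 2 — STACK UNDERFLOW

Answer: step 7: rot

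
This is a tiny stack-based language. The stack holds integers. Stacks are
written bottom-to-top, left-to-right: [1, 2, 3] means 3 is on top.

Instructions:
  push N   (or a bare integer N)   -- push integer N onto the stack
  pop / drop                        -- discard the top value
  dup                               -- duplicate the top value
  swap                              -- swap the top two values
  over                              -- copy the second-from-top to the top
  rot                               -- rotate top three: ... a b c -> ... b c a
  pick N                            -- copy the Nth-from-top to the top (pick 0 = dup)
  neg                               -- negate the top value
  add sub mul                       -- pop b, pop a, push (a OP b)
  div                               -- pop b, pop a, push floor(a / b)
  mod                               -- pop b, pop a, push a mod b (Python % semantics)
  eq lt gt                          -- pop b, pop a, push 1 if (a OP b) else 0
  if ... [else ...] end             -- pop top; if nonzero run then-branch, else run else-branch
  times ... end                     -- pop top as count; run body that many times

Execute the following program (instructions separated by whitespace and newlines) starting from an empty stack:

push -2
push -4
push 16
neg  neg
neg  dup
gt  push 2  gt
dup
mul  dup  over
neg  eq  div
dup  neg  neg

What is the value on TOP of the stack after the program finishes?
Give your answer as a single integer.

After 'push -2': [-2]
After 'push -4': [-2, -4]
After 'push 16': [-2, -4, 16]
After 'neg': [-2, -4, -16]
After 'neg': [-2, -4, 16]
After 'neg': [-2, -4, -16]
After 'dup': [-2, -4, -16, -16]
After 'gt': [-2, -4, 0]
After 'push 2': [-2, -4, 0, 2]
After 'gt': [-2, -4, 0]
After 'dup': [-2, -4, 0, 0]
After 'mul': [-2, -4, 0]
After 'dup': [-2, -4, 0, 0]
After 'over': [-2, -4, 0, 0, 0]
After 'neg': [-2, -4, 0, 0, 0]
After 'eq': [-2, -4, 0, 1]
After 'div': [-2, -4, 0]
After 'dup': [-2, -4, 0, 0]
After 'neg': [-2, -4, 0, 0]
After 'neg': [-2, -4, 0, 0]

Answer: 0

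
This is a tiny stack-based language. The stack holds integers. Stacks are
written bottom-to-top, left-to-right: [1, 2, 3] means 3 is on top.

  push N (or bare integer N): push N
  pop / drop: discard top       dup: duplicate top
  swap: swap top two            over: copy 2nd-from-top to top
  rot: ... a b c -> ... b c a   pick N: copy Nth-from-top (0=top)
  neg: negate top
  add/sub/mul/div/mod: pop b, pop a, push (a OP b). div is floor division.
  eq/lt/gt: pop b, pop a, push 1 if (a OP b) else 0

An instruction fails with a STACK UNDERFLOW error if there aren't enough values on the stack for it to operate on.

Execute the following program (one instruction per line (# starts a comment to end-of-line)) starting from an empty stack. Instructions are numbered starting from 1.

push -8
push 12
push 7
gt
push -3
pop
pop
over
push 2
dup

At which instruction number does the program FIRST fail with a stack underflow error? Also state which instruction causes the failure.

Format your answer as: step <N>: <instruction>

Answer: step 8: over

Derivation:
Step 1 ('push -8'): stack = [-8], depth = 1
Step 2 ('push 12'): stack = [-8, 12], depth = 2
Step 3 ('push 7'): stack = [-8, 12, 7], depth = 3
Step 4 ('gt'): stack = [-8, 1], depth = 2
Step 5 ('push -3'): stack = [-8, 1, -3], depth = 3
Step 6 ('pop'): stack = [-8, 1], depth = 2
Step 7 ('pop'): stack = [-8], depth = 1
Step 8 ('over'): needs 2 value(s) but depth is 1 — STACK UNDERFLOW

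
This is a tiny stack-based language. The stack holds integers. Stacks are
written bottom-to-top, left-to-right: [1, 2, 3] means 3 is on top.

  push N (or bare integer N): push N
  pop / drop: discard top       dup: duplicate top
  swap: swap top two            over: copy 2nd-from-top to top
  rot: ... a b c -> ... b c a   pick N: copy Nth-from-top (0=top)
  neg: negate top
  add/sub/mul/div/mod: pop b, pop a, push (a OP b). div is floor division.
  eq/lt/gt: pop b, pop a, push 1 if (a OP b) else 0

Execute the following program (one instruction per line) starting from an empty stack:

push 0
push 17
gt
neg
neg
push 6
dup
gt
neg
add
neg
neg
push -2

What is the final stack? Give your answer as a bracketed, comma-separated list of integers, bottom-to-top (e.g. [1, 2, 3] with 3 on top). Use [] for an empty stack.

Answer: [0, -2]

Derivation:
After 'push 0': [0]
After 'push 17': [0, 17]
After 'gt': [0]
After 'neg': [0]
After 'neg': [0]
After 'push 6': [0, 6]
After 'dup': [0, 6, 6]
After 'gt': [0, 0]
After 'neg': [0, 0]
After 'add': [0]
After 'neg': [0]
After 'neg': [0]
After 'push -2': [0, -2]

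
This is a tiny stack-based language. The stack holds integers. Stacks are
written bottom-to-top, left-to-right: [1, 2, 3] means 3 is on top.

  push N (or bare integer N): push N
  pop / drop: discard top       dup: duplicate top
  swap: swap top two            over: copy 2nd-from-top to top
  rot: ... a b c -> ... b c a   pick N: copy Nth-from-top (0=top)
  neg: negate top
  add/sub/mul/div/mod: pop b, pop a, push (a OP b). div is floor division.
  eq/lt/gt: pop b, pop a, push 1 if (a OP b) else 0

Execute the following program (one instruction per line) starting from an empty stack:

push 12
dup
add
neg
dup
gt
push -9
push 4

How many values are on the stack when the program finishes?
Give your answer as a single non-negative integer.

Answer: 3

Derivation:
After 'push 12': stack = [12] (depth 1)
After 'dup': stack = [12, 12] (depth 2)
After 'add': stack = [24] (depth 1)
After 'neg': stack = [-24] (depth 1)
After 'dup': stack = [-24, -24] (depth 2)
After 'gt': stack = [0] (depth 1)
After 'push -9': stack = [0, -9] (depth 2)
After 'push 4': stack = [0, -9, 4] (depth 3)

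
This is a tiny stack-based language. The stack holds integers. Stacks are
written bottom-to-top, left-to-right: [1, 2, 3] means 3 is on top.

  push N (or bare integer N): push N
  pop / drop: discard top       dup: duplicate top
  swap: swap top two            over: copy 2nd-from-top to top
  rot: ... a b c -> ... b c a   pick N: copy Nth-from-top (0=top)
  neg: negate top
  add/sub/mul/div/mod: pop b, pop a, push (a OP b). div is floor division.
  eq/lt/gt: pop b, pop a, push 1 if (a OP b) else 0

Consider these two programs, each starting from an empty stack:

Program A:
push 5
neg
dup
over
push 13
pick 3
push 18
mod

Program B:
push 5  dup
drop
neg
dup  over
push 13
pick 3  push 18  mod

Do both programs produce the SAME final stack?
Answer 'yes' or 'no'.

Program A trace:
  After 'push 5': [5]
  After 'neg': [-5]
  After 'dup': [-5, -5]
  After 'over': [-5, -5, -5]
  After 'push 13': [-5, -5, -5, 13]
  After 'pick 3': [-5, -5, -5, 13, -5]
  After 'push 18': [-5, -5, -5, 13, -5, 18]
  After 'mod': [-5, -5, -5, 13, 13]
Program A final stack: [-5, -5, -5, 13, 13]

Program B trace:
  After 'push 5': [5]
  After 'dup': [5, 5]
  After 'drop': [5]
  After 'neg': [-5]
  After 'dup': [-5, -5]
  After 'over': [-5, -5, -5]
  After 'push 13': [-5, -5, -5, 13]
  After 'pick 3': [-5, -5, -5, 13, -5]
  After 'push 18': [-5, -5, -5, 13, -5, 18]
  After 'mod': [-5, -5, -5, 13, 13]
Program B final stack: [-5, -5, -5, 13, 13]
Same: yes

Answer: yes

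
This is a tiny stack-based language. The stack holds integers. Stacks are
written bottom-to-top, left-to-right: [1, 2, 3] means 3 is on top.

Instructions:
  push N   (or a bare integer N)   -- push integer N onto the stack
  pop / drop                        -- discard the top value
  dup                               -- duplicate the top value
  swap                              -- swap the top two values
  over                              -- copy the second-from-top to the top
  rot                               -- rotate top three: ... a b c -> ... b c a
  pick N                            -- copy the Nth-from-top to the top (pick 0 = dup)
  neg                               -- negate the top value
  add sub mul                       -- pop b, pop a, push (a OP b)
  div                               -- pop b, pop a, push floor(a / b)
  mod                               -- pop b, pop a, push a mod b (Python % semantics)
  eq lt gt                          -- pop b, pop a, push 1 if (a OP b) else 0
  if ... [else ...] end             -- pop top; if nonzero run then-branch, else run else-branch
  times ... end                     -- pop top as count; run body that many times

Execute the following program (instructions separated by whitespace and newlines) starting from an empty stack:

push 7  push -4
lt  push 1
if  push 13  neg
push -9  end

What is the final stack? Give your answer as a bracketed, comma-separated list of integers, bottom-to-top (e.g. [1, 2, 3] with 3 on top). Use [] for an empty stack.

Answer: [0, -13, -9]

Derivation:
After 'push 7': [7]
After 'push -4': [7, -4]
After 'lt': [0]
After 'push 1': [0, 1]
After 'if': [0]
After 'push 13': [0, 13]
After 'neg': [0, -13]
After 'push -9': [0, -13, -9]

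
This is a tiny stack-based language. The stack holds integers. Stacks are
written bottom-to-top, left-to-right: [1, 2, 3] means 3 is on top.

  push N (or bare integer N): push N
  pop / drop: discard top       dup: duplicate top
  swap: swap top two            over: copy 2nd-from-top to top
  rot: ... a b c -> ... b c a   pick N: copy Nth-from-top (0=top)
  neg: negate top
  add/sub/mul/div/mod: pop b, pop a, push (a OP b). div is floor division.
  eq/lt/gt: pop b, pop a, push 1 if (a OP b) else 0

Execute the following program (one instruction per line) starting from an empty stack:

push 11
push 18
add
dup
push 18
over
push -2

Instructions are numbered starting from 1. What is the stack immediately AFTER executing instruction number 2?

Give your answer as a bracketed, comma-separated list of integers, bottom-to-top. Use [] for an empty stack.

Answer: [11, 18]

Derivation:
Step 1 ('push 11'): [11]
Step 2 ('push 18'): [11, 18]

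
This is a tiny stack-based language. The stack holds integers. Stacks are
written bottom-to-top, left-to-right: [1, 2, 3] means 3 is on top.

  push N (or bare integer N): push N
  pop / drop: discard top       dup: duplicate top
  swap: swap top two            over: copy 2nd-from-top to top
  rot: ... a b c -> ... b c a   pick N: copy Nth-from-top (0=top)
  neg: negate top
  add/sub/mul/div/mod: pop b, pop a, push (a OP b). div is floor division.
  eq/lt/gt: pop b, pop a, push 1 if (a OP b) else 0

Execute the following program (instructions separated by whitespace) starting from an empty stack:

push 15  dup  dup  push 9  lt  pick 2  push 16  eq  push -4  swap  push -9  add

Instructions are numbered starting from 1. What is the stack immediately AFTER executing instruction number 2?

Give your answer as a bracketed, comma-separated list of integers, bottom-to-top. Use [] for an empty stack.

Step 1 ('push 15'): [15]
Step 2 ('dup'): [15, 15]

Answer: [15, 15]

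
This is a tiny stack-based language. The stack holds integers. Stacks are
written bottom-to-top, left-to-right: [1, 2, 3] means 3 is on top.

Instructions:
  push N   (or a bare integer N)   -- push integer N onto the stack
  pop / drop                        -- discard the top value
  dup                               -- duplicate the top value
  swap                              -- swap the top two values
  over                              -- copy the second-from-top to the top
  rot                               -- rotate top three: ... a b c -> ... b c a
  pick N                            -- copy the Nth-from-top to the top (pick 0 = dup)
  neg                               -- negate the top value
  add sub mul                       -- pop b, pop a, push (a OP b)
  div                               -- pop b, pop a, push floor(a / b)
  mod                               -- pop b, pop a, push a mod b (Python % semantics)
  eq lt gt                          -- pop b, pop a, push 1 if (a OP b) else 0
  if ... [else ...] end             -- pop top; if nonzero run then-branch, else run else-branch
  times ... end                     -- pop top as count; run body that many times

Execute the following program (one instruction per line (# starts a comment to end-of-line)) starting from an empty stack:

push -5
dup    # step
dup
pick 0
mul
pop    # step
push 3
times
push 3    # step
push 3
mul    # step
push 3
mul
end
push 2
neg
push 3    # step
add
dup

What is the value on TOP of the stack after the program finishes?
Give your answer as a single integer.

After 'push -5': [-5]
After 'dup': [-5, -5]
After 'dup': [-5, -5, -5]
After 'pick 0': [-5, -5, -5, -5]
After 'mul': [-5, -5, 25]
After 'pop': [-5, -5]
After 'push 3': [-5, -5, 3]
After 'times': [-5, -5]
After 'push 3': [-5, -5, 3]
After 'push 3': [-5, -5, 3, 3]
  ...
After 'push 3': [-5, -5, 27, 27, 3]
After 'push 3': [-5, -5, 27, 27, 3, 3]
After 'mul': [-5, -5, 27, 27, 9]
After 'push 3': [-5, -5, 27, 27, 9, 3]
After 'mul': [-5, -5, 27, 27, 27]
After 'push 2': [-5, -5, 27, 27, 27, 2]
After 'neg': [-5, -5, 27, 27, 27, -2]
After 'push 3': [-5, -5, 27, 27, 27, -2, 3]
After 'add': [-5, -5, 27, 27, 27, 1]
After 'dup': [-5, -5, 27, 27, 27, 1, 1]

Answer: 1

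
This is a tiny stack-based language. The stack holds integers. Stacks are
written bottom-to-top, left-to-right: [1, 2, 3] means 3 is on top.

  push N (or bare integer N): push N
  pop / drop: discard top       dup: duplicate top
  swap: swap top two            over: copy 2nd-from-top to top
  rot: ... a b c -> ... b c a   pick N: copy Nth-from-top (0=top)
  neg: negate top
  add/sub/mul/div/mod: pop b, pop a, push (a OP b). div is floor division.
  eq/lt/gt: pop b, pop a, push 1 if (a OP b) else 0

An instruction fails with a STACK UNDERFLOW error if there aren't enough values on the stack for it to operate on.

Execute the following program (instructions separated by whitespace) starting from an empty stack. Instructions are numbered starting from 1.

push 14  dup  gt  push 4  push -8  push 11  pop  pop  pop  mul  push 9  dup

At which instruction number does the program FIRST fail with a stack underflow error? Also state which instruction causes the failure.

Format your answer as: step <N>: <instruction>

Answer: step 10: mul

Derivation:
Step 1 ('push 14'): stack = [14], depth = 1
Step 2 ('dup'): stack = [14, 14], depth = 2
Step 3 ('gt'): stack = [0], depth = 1
Step 4 ('push 4'): stack = [0, 4], depth = 2
Step 5 ('push -8'): stack = [0, 4, -8], depth = 3
Step 6 ('push 11'): stack = [0, 4, -8, 11], depth = 4
Step 7 ('pop'): stack = [0, 4, -8], depth = 3
Step 8 ('pop'): stack = [0, 4], depth = 2
Step 9 ('pop'): stack = [0], depth = 1
Step 10 ('mul'): needs 2 value(s) but depth is 1 — STACK UNDERFLOW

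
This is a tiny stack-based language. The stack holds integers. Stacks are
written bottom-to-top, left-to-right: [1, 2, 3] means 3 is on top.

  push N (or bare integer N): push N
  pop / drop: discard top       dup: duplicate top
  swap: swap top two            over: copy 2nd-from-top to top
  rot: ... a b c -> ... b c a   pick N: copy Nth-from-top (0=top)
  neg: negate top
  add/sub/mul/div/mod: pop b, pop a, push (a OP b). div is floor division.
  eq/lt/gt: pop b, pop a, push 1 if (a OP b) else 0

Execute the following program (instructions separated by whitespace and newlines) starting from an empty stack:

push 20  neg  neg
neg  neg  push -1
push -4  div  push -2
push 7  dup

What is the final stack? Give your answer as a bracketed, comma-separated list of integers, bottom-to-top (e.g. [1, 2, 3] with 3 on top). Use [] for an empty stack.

Answer: [20, 0, -2, 7, 7]

Derivation:
After 'push 20': [20]
After 'neg': [-20]
After 'neg': [20]
After 'neg': [-20]
After 'neg': [20]
After 'push -1': [20, -1]
After 'push -4': [20, -1, -4]
After 'div': [20, 0]
After 'push -2': [20, 0, -2]
After 'push 7': [20, 0, -2, 7]
After 'dup': [20, 0, -2, 7, 7]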